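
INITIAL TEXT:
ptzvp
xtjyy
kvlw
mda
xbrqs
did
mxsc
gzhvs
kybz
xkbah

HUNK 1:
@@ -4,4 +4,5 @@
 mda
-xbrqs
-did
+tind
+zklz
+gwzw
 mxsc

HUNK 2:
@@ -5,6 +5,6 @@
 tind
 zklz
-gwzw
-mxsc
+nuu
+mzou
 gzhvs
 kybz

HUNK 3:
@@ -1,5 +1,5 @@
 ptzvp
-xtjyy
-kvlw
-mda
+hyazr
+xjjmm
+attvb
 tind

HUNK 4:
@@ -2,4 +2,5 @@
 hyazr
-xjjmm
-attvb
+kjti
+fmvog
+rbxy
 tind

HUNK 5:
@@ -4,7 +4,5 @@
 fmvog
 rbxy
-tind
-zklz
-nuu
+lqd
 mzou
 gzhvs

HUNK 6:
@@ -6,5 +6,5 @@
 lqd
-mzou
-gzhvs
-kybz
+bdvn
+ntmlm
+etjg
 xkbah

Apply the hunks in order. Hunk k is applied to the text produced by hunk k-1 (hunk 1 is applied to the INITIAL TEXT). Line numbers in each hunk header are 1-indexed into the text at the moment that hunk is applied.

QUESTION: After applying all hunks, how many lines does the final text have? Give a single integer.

Hunk 1: at line 4 remove [xbrqs,did] add [tind,zklz,gwzw] -> 11 lines: ptzvp xtjyy kvlw mda tind zklz gwzw mxsc gzhvs kybz xkbah
Hunk 2: at line 5 remove [gwzw,mxsc] add [nuu,mzou] -> 11 lines: ptzvp xtjyy kvlw mda tind zklz nuu mzou gzhvs kybz xkbah
Hunk 3: at line 1 remove [xtjyy,kvlw,mda] add [hyazr,xjjmm,attvb] -> 11 lines: ptzvp hyazr xjjmm attvb tind zklz nuu mzou gzhvs kybz xkbah
Hunk 4: at line 2 remove [xjjmm,attvb] add [kjti,fmvog,rbxy] -> 12 lines: ptzvp hyazr kjti fmvog rbxy tind zklz nuu mzou gzhvs kybz xkbah
Hunk 5: at line 4 remove [tind,zklz,nuu] add [lqd] -> 10 lines: ptzvp hyazr kjti fmvog rbxy lqd mzou gzhvs kybz xkbah
Hunk 6: at line 6 remove [mzou,gzhvs,kybz] add [bdvn,ntmlm,etjg] -> 10 lines: ptzvp hyazr kjti fmvog rbxy lqd bdvn ntmlm etjg xkbah
Final line count: 10

Answer: 10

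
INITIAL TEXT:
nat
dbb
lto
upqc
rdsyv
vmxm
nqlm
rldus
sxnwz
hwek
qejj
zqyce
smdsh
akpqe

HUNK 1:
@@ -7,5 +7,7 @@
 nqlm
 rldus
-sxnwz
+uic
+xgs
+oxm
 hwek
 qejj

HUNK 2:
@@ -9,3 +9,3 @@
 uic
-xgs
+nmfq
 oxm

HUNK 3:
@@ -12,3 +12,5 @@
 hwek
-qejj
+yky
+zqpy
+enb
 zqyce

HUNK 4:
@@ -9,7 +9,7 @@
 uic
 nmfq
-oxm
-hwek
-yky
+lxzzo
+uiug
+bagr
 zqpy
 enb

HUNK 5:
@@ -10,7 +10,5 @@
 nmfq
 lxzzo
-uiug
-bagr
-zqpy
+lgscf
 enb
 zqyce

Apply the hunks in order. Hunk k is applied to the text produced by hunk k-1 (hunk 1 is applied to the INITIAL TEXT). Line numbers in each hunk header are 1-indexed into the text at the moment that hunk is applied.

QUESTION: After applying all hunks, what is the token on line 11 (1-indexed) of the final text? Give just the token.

Hunk 1: at line 7 remove [sxnwz] add [uic,xgs,oxm] -> 16 lines: nat dbb lto upqc rdsyv vmxm nqlm rldus uic xgs oxm hwek qejj zqyce smdsh akpqe
Hunk 2: at line 9 remove [xgs] add [nmfq] -> 16 lines: nat dbb lto upqc rdsyv vmxm nqlm rldus uic nmfq oxm hwek qejj zqyce smdsh akpqe
Hunk 3: at line 12 remove [qejj] add [yky,zqpy,enb] -> 18 lines: nat dbb lto upqc rdsyv vmxm nqlm rldus uic nmfq oxm hwek yky zqpy enb zqyce smdsh akpqe
Hunk 4: at line 9 remove [oxm,hwek,yky] add [lxzzo,uiug,bagr] -> 18 lines: nat dbb lto upqc rdsyv vmxm nqlm rldus uic nmfq lxzzo uiug bagr zqpy enb zqyce smdsh akpqe
Hunk 5: at line 10 remove [uiug,bagr,zqpy] add [lgscf] -> 16 lines: nat dbb lto upqc rdsyv vmxm nqlm rldus uic nmfq lxzzo lgscf enb zqyce smdsh akpqe
Final line 11: lxzzo

Answer: lxzzo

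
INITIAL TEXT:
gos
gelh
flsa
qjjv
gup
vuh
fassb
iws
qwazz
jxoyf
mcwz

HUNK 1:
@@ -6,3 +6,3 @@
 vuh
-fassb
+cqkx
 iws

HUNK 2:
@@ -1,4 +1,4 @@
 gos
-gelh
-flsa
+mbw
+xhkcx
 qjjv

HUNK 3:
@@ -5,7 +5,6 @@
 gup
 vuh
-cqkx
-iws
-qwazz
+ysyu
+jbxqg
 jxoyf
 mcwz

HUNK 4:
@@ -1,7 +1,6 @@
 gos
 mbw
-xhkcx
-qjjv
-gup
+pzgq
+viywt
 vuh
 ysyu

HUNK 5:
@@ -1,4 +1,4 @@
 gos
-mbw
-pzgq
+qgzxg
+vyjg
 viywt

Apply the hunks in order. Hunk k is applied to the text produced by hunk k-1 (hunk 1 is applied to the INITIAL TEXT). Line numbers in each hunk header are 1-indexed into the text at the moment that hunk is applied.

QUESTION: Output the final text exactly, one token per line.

Hunk 1: at line 6 remove [fassb] add [cqkx] -> 11 lines: gos gelh flsa qjjv gup vuh cqkx iws qwazz jxoyf mcwz
Hunk 2: at line 1 remove [gelh,flsa] add [mbw,xhkcx] -> 11 lines: gos mbw xhkcx qjjv gup vuh cqkx iws qwazz jxoyf mcwz
Hunk 3: at line 5 remove [cqkx,iws,qwazz] add [ysyu,jbxqg] -> 10 lines: gos mbw xhkcx qjjv gup vuh ysyu jbxqg jxoyf mcwz
Hunk 4: at line 1 remove [xhkcx,qjjv,gup] add [pzgq,viywt] -> 9 lines: gos mbw pzgq viywt vuh ysyu jbxqg jxoyf mcwz
Hunk 5: at line 1 remove [mbw,pzgq] add [qgzxg,vyjg] -> 9 lines: gos qgzxg vyjg viywt vuh ysyu jbxqg jxoyf mcwz

Answer: gos
qgzxg
vyjg
viywt
vuh
ysyu
jbxqg
jxoyf
mcwz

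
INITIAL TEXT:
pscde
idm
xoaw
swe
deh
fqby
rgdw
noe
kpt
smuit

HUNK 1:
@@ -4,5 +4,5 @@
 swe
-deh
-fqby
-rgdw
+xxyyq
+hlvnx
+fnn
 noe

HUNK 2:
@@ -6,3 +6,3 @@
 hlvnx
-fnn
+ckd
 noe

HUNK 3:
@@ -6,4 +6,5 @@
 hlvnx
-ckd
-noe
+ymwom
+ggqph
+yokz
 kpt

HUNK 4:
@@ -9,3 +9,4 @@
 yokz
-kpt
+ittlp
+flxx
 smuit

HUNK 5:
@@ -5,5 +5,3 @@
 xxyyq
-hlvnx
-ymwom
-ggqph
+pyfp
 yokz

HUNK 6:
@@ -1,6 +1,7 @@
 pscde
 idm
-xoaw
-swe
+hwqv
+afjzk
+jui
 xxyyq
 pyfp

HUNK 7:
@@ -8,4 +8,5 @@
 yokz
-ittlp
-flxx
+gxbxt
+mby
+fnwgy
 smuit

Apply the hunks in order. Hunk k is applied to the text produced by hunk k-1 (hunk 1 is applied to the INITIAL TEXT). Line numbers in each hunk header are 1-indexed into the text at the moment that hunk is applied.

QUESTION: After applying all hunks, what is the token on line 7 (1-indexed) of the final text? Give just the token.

Answer: pyfp

Derivation:
Hunk 1: at line 4 remove [deh,fqby,rgdw] add [xxyyq,hlvnx,fnn] -> 10 lines: pscde idm xoaw swe xxyyq hlvnx fnn noe kpt smuit
Hunk 2: at line 6 remove [fnn] add [ckd] -> 10 lines: pscde idm xoaw swe xxyyq hlvnx ckd noe kpt smuit
Hunk 3: at line 6 remove [ckd,noe] add [ymwom,ggqph,yokz] -> 11 lines: pscde idm xoaw swe xxyyq hlvnx ymwom ggqph yokz kpt smuit
Hunk 4: at line 9 remove [kpt] add [ittlp,flxx] -> 12 lines: pscde idm xoaw swe xxyyq hlvnx ymwom ggqph yokz ittlp flxx smuit
Hunk 5: at line 5 remove [hlvnx,ymwom,ggqph] add [pyfp] -> 10 lines: pscde idm xoaw swe xxyyq pyfp yokz ittlp flxx smuit
Hunk 6: at line 1 remove [xoaw,swe] add [hwqv,afjzk,jui] -> 11 lines: pscde idm hwqv afjzk jui xxyyq pyfp yokz ittlp flxx smuit
Hunk 7: at line 8 remove [ittlp,flxx] add [gxbxt,mby,fnwgy] -> 12 lines: pscde idm hwqv afjzk jui xxyyq pyfp yokz gxbxt mby fnwgy smuit
Final line 7: pyfp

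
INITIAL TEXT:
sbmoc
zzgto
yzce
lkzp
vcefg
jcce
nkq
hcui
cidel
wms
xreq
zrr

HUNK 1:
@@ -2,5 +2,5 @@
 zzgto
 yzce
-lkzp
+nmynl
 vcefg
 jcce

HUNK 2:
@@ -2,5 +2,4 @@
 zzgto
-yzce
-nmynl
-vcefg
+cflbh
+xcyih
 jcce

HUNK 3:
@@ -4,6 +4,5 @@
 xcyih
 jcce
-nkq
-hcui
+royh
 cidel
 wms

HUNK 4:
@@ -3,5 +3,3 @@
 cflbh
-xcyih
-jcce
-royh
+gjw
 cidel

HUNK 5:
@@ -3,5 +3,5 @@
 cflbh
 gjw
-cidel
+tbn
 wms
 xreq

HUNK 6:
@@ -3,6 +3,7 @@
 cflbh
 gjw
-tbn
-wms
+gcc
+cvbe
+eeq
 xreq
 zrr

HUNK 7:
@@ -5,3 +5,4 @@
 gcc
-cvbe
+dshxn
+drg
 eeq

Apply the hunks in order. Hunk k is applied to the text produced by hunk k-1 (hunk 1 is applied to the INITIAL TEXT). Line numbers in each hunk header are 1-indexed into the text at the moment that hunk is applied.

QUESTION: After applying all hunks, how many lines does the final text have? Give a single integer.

Answer: 10

Derivation:
Hunk 1: at line 2 remove [lkzp] add [nmynl] -> 12 lines: sbmoc zzgto yzce nmynl vcefg jcce nkq hcui cidel wms xreq zrr
Hunk 2: at line 2 remove [yzce,nmynl,vcefg] add [cflbh,xcyih] -> 11 lines: sbmoc zzgto cflbh xcyih jcce nkq hcui cidel wms xreq zrr
Hunk 3: at line 4 remove [nkq,hcui] add [royh] -> 10 lines: sbmoc zzgto cflbh xcyih jcce royh cidel wms xreq zrr
Hunk 4: at line 3 remove [xcyih,jcce,royh] add [gjw] -> 8 lines: sbmoc zzgto cflbh gjw cidel wms xreq zrr
Hunk 5: at line 3 remove [cidel] add [tbn] -> 8 lines: sbmoc zzgto cflbh gjw tbn wms xreq zrr
Hunk 6: at line 3 remove [tbn,wms] add [gcc,cvbe,eeq] -> 9 lines: sbmoc zzgto cflbh gjw gcc cvbe eeq xreq zrr
Hunk 7: at line 5 remove [cvbe] add [dshxn,drg] -> 10 lines: sbmoc zzgto cflbh gjw gcc dshxn drg eeq xreq zrr
Final line count: 10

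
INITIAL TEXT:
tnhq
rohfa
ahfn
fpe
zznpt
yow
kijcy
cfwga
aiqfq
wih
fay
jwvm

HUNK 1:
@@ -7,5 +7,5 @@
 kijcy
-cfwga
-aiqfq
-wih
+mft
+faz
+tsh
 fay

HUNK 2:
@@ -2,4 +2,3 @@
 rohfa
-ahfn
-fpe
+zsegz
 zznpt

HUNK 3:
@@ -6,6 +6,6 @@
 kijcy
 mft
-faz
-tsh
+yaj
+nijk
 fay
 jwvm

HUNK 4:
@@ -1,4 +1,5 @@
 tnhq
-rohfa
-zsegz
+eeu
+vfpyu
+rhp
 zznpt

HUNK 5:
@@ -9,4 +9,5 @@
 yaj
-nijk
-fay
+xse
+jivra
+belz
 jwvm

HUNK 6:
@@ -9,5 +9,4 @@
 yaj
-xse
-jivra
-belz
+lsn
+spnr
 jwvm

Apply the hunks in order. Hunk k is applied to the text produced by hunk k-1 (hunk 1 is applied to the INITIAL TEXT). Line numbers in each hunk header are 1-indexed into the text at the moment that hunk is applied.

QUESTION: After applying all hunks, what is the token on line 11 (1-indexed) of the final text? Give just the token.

Answer: spnr

Derivation:
Hunk 1: at line 7 remove [cfwga,aiqfq,wih] add [mft,faz,tsh] -> 12 lines: tnhq rohfa ahfn fpe zznpt yow kijcy mft faz tsh fay jwvm
Hunk 2: at line 2 remove [ahfn,fpe] add [zsegz] -> 11 lines: tnhq rohfa zsegz zznpt yow kijcy mft faz tsh fay jwvm
Hunk 3: at line 6 remove [faz,tsh] add [yaj,nijk] -> 11 lines: tnhq rohfa zsegz zznpt yow kijcy mft yaj nijk fay jwvm
Hunk 4: at line 1 remove [rohfa,zsegz] add [eeu,vfpyu,rhp] -> 12 lines: tnhq eeu vfpyu rhp zznpt yow kijcy mft yaj nijk fay jwvm
Hunk 5: at line 9 remove [nijk,fay] add [xse,jivra,belz] -> 13 lines: tnhq eeu vfpyu rhp zznpt yow kijcy mft yaj xse jivra belz jwvm
Hunk 6: at line 9 remove [xse,jivra,belz] add [lsn,spnr] -> 12 lines: tnhq eeu vfpyu rhp zznpt yow kijcy mft yaj lsn spnr jwvm
Final line 11: spnr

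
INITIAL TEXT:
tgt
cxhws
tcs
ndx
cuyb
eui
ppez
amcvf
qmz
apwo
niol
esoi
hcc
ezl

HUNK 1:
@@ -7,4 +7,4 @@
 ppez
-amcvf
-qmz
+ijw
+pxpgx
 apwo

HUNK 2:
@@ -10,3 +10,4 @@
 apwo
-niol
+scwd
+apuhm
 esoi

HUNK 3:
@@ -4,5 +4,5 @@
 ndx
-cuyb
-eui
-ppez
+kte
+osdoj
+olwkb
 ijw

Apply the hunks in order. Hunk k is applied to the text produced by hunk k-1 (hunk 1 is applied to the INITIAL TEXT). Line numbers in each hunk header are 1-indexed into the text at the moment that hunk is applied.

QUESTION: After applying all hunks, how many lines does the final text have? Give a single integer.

Hunk 1: at line 7 remove [amcvf,qmz] add [ijw,pxpgx] -> 14 lines: tgt cxhws tcs ndx cuyb eui ppez ijw pxpgx apwo niol esoi hcc ezl
Hunk 2: at line 10 remove [niol] add [scwd,apuhm] -> 15 lines: tgt cxhws tcs ndx cuyb eui ppez ijw pxpgx apwo scwd apuhm esoi hcc ezl
Hunk 3: at line 4 remove [cuyb,eui,ppez] add [kte,osdoj,olwkb] -> 15 lines: tgt cxhws tcs ndx kte osdoj olwkb ijw pxpgx apwo scwd apuhm esoi hcc ezl
Final line count: 15

Answer: 15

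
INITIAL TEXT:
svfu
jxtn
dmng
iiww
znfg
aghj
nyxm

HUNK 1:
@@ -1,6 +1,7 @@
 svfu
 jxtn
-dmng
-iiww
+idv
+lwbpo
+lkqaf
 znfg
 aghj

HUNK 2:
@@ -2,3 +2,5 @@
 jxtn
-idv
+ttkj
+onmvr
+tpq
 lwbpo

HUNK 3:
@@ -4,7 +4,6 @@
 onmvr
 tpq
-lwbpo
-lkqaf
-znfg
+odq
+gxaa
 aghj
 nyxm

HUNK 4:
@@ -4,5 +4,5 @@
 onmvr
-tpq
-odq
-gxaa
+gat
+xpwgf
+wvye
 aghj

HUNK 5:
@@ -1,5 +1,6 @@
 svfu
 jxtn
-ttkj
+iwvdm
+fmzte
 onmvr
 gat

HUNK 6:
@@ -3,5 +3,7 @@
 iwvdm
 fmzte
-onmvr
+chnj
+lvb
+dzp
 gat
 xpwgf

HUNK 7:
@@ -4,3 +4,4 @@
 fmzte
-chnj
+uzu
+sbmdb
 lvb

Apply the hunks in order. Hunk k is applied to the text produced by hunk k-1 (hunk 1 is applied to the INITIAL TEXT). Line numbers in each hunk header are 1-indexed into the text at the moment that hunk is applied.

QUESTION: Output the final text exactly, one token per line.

Hunk 1: at line 1 remove [dmng,iiww] add [idv,lwbpo,lkqaf] -> 8 lines: svfu jxtn idv lwbpo lkqaf znfg aghj nyxm
Hunk 2: at line 2 remove [idv] add [ttkj,onmvr,tpq] -> 10 lines: svfu jxtn ttkj onmvr tpq lwbpo lkqaf znfg aghj nyxm
Hunk 3: at line 4 remove [lwbpo,lkqaf,znfg] add [odq,gxaa] -> 9 lines: svfu jxtn ttkj onmvr tpq odq gxaa aghj nyxm
Hunk 4: at line 4 remove [tpq,odq,gxaa] add [gat,xpwgf,wvye] -> 9 lines: svfu jxtn ttkj onmvr gat xpwgf wvye aghj nyxm
Hunk 5: at line 1 remove [ttkj] add [iwvdm,fmzte] -> 10 lines: svfu jxtn iwvdm fmzte onmvr gat xpwgf wvye aghj nyxm
Hunk 6: at line 3 remove [onmvr] add [chnj,lvb,dzp] -> 12 lines: svfu jxtn iwvdm fmzte chnj lvb dzp gat xpwgf wvye aghj nyxm
Hunk 7: at line 4 remove [chnj] add [uzu,sbmdb] -> 13 lines: svfu jxtn iwvdm fmzte uzu sbmdb lvb dzp gat xpwgf wvye aghj nyxm

Answer: svfu
jxtn
iwvdm
fmzte
uzu
sbmdb
lvb
dzp
gat
xpwgf
wvye
aghj
nyxm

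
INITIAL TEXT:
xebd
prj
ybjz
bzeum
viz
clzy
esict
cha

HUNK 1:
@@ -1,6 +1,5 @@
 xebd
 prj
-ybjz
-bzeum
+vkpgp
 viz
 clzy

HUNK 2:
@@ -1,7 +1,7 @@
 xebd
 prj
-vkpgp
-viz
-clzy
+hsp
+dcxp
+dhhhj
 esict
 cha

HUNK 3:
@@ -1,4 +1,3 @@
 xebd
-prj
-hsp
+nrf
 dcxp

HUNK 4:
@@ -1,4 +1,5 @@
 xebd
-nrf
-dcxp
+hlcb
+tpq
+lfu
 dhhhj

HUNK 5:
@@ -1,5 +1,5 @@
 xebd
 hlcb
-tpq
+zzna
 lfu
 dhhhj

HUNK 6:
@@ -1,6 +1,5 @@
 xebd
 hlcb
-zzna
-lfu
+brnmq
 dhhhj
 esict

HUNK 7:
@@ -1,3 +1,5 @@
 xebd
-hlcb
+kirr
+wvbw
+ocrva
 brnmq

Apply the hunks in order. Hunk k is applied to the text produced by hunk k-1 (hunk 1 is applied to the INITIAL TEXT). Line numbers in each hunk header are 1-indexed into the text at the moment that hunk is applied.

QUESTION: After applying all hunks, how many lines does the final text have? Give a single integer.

Hunk 1: at line 1 remove [ybjz,bzeum] add [vkpgp] -> 7 lines: xebd prj vkpgp viz clzy esict cha
Hunk 2: at line 1 remove [vkpgp,viz,clzy] add [hsp,dcxp,dhhhj] -> 7 lines: xebd prj hsp dcxp dhhhj esict cha
Hunk 3: at line 1 remove [prj,hsp] add [nrf] -> 6 lines: xebd nrf dcxp dhhhj esict cha
Hunk 4: at line 1 remove [nrf,dcxp] add [hlcb,tpq,lfu] -> 7 lines: xebd hlcb tpq lfu dhhhj esict cha
Hunk 5: at line 1 remove [tpq] add [zzna] -> 7 lines: xebd hlcb zzna lfu dhhhj esict cha
Hunk 6: at line 1 remove [zzna,lfu] add [brnmq] -> 6 lines: xebd hlcb brnmq dhhhj esict cha
Hunk 7: at line 1 remove [hlcb] add [kirr,wvbw,ocrva] -> 8 lines: xebd kirr wvbw ocrva brnmq dhhhj esict cha
Final line count: 8

Answer: 8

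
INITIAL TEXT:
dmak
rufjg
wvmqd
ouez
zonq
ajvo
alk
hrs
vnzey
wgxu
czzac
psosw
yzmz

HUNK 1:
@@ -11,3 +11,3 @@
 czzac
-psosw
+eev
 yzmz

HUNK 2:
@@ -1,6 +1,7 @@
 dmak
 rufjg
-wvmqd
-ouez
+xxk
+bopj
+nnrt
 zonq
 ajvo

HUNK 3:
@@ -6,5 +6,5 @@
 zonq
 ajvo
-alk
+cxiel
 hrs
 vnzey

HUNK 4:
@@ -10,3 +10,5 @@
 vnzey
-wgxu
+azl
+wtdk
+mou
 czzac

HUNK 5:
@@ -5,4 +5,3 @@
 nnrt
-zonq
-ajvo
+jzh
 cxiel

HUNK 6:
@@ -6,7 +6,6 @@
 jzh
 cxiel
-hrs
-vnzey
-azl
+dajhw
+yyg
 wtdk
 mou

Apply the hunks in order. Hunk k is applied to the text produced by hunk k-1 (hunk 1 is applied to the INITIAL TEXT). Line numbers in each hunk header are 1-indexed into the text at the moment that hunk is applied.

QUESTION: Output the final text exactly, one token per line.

Answer: dmak
rufjg
xxk
bopj
nnrt
jzh
cxiel
dajhw
yyg
wtdk
mou
czzac
eev
yzmz

Derivation:
Hunk 1: at line 11 remove [psosw] add [eev] -> 13 lines: dmak rufjg wvmqd ouez zonq ajvo alk hrs vnzey wgxu czzac eev yzmz
Hunk 2: at line 1 remove [wvmqd,ouez] add [xxk,bopj,nnrt] -> 14 lines: dmak rufjg xxk bopj nnrt zonq ajvo alk hrs vnzey wgxu czzac eev yzmz
Hunk 3: at line 6 remove [alk] add [cxiel] -> 14 lines: dmak rufjg xxk bopj nnrt zonq ajvo cxiel hrs vnzey wgxu czzac eev yzmz
Hunk 4: at line 10 remove [wgxu] add [azl,wtdk,mou] -> 16 lines: dmak rufjg xxk bopj nnrt zonq ajvo cxiel hrs vnzey azl wtdk mou czzac eev yzmz
Hunk 5: at line 5 remove [zonq,ajvo] add [jzh] -> 15 lines: dmak rufjg xxk bopj nnrt jzh cxiel hrs vnzey azl wtdk mou czzac eev yzmz
Hunk 6: at line 6 remove [hrs,vnzey,azl] add [dajhw,yyg] -> 14 lines: dmak rufjg xxk bopj nnrt jzh cxiel dajhw yyg wtdk mou czzac eev yzmz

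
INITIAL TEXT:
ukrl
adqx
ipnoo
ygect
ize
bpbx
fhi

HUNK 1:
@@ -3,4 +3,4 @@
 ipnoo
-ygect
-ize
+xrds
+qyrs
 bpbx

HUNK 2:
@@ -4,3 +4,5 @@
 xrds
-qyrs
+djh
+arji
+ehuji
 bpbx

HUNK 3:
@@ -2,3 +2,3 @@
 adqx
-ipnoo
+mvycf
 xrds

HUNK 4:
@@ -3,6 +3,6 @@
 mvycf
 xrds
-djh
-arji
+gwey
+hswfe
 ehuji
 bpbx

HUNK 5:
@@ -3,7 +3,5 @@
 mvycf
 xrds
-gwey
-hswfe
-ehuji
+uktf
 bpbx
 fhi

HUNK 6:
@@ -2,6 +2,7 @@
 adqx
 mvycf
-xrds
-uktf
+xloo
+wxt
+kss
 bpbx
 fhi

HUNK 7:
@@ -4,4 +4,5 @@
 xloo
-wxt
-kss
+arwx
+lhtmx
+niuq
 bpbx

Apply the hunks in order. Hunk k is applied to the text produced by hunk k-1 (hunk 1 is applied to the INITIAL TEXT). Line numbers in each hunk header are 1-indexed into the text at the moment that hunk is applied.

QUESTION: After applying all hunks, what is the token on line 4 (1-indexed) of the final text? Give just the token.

Hunk 1: at line 3 remove [ygect,ize] add [xrds,qyrs] -> 7 lines: ukrl adqx ipnoo xrds qyrs bpbx fhi
Hunk 2: at line 4 remove [qyrs] add [djh,arji,ehuji] -> 9 lines: ukrl adqx ipnoo xrds djh arji ehuji bpbx fhi
Hunk 3: at line 2 remove [ipnoo] add [mvycf] -> 9 lines: ukrl adqx mvycf xrds djh arji ehuji bpbx fhi
Hunk 4: at line 3 remove [djh,arji] add [gwey,hswfe] -> 9 lines: ukrl adqx mvycf xrds gwey hswfe ehuji bpbx fhi
Hunk 5: at line 3 remove [gwey,hswfe,ehuji] add [uktf] -> 7 lines: ukrl adqx mvycf xrds uktf bpbx fhi
Hunk 6: at line 2 remove [xrds,uktf] add [xloo,wxt,kss] -> 8 lines: ukrl adqx mvycf xloo wxt kss bpbx fhi
Hunk 7: at line 4 remove [wxt,kss] add [arwx,lhtmx,niuq] -> 9 lines: ukrl adqx mvycf xloo arwx lhtmx niuq bpbx fhi
Final line 4: xloo

Answer: xloo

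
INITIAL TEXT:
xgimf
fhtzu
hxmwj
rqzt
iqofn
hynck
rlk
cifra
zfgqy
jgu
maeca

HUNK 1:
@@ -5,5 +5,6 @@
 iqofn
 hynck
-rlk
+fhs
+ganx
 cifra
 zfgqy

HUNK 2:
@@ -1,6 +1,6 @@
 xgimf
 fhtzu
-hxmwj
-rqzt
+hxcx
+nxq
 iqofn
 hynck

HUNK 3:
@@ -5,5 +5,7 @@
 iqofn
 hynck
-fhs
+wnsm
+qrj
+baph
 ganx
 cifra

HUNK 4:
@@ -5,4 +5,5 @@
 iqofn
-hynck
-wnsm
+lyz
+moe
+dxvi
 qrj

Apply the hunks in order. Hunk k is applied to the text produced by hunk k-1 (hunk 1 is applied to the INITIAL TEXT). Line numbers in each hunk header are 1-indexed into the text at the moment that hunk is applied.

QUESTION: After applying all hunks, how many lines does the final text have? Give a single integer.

Hunk 1: at line 5 remove [rlk] add [fhs,ganx] -> 12 lines: xgimf fhtzu hxmwj rqzt iqofn hynck fhs ganx cifra zfgqy jgu maeca
Hunk 2: at line 1 remove [hxmwj,rqzt] add [hxcx,nxq] -> 12 lines: xgimf fhtzu hxcx nxq iqofn hynck fhs ganx cifra zfgqy jgu maeca
Hunk 3: at line 5 remove [fhs] add [wnsm,qrj,baph] -> 14 lines: xgimf fhtzu hxcx nxq iqofn hynck wnsm qrj baph ganx cifra zfgqy jgu maeca
Hunk 4: at line 5 remove [hynck,wnsm] add [lyz,moe,dxvi] -> 15 lines: xgimf fhtzu hxcx nxq iqofn lyz moe dxvi qrj baph ganx cifra zfgqy jgu maeca
Final line count: 15

Answer: 15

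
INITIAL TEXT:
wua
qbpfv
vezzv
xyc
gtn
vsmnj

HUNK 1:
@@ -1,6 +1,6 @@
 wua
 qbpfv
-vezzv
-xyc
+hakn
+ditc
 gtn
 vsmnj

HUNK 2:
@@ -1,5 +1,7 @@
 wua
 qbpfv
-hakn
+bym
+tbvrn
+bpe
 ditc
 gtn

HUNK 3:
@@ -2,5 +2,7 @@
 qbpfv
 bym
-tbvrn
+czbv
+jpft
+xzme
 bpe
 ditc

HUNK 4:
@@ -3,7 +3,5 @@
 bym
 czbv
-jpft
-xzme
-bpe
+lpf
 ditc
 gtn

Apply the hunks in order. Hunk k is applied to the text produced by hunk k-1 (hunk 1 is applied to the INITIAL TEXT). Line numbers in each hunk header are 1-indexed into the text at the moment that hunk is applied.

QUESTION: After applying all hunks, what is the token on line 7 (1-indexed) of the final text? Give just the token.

Answer: gtn

Derivation:
Hunk 1: at line 1 remove [vezzv,xyc] add [hakn,ditc] -> 6 lines: wua qbpfv hakn ditc gtn vsmnj
Hunk 2: at line 1 remove [hakn] add [bym,tbvrn,bpe] -> 8 lines: wua qbpfv bym tbvrn bpe ditc gtn vsmnj
Hunk 3: at line 2 remove [tbvrn] add [czbv,jpft,xzme] -> 10 lines: wua qbpfv bym czbv jpft xzme bpe ditc gtn vsmnj
Hunk 4: at line 3 remove [jpft,xzme,bpe] add [lpf] -> 8 lines: wua qbpfv bym czbv lpf ditc gtn vsmnj
Final line 7: gtn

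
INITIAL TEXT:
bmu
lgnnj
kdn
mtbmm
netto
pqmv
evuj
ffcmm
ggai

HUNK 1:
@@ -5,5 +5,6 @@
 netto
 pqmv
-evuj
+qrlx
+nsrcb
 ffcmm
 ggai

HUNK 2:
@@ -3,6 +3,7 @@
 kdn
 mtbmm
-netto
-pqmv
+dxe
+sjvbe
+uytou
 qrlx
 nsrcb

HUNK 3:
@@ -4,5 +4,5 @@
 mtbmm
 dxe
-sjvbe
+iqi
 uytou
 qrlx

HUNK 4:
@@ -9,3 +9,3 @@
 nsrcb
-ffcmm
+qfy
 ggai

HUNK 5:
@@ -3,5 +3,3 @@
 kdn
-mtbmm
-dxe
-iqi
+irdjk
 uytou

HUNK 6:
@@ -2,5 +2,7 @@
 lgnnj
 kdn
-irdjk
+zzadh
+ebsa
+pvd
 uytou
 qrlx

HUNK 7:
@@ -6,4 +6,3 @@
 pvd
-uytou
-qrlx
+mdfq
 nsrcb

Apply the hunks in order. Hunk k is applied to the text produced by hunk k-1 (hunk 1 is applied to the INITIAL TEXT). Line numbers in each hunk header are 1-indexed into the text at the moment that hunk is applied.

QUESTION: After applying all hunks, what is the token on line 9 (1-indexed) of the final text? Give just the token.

Hunk 1: at line 5 remove [evuj] add [qrlx,nsrcb] -> 10 lines: bmu lgnnj kdn mtbmm netto pqmv qrlx nsrcb ffcmm ggai
Hunk 2: at line 3 remove [netto,pqmv] add [dxe,sjvbe,uytou] -> 11 lines: bmu lgnnj kdn mtbmm dxe sjvbe uytou qrlx nsrcb ffcmm ggai
Hunk 3: at line 4 remove [sjvbe] add [iqi] -> 11 lines: bmu lgnnj kdn mtbmm dxe iqi uytou qrlx nsrcb ffcmm ggai
Hunk 4: at line 9 remove [ffcmm] add [qfy] -> 11 lines: bmu lgnnj kdn mtbmm dxe iqi uytou qrlx nsrcb qfy ggai
Hunk 5: at line 3 remove [mtbmm,dxe,iqi] add [irdjk] -> 9 lines: bmu lgnnj kdn irdjk uytou qrlx nsrcb qfy ggai
Hunk 6: at line 2 remove [irdjk] add [zzadh,ebsa,pvd] -> 11 lines: bmu lgnnj kdn zzadh ebsa pvd uytou qrlx nsrcb qfy ggai
Hunk 7: at line 6 remove [uytou,qrlx] add [mdfq] -> 10 lines: bmu lgnnj kdn zzadh ebsa pvd mdfq nsrcb qfy ggai
Final line 9: qfy

Answer: qfy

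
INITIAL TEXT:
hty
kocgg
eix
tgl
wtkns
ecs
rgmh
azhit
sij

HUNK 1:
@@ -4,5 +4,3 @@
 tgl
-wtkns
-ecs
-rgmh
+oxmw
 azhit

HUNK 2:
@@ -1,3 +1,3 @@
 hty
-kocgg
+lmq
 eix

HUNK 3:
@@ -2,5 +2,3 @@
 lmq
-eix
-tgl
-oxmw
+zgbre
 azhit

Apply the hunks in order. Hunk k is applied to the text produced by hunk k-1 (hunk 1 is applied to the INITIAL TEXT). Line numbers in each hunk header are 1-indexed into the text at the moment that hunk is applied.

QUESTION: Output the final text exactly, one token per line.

Hunk 1: at line 4 remove [wtkns,ecs,rgmh] add [oxmw] -> 7 lines: hty kocgg eix tgl oxmw azhit sij
Hunk 2: at line 1 remove [kocgg] add [lmq] -> 7 lines: hty lmq eix tgl oxmw azhit sij
Hunk 3: at line 2 remove [eix,tgl,oxmw] add [zgbre] -> 5 lines: hty lmq zgbre azhit sij

Answer: hty
lmq
zgbre
azhit
sij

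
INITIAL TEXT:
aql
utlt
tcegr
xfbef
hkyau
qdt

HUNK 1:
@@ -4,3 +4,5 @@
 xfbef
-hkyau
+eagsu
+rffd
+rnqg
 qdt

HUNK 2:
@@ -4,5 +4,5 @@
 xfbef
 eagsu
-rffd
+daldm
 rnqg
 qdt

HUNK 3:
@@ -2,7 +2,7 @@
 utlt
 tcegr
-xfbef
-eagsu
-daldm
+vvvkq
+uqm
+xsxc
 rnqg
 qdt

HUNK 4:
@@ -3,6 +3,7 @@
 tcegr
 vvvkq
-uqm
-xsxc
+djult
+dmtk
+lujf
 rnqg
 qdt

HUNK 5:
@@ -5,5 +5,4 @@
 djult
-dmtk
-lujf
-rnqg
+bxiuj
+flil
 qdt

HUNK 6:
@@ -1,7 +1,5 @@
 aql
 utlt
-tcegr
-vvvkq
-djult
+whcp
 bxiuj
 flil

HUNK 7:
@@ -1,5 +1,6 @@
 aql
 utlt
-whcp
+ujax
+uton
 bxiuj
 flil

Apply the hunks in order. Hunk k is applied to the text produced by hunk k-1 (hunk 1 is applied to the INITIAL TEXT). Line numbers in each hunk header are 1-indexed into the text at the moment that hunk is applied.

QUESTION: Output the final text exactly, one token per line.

Answer: aql
utlt
ujax
uton
bxiuj
flil
qdt

Derivation:
Hunk 1: at line 4 remove [hkyau] add [eagsu,rffd,rnqg] -> 8 lines: aql utlt tcegr xfbef eagsu rffd rnqg qdt
Hunk 2: at line 4 remove [rffd] add [daldm] -> 8 lines: aql utlt tcegr xfbef eagsu daldm rnqg qdt
Hunk 3: at line 2 remove [xfbef,eagsu,daldm] add [vvvkq,uqm,xsxc] -> 8 lines: aql utlt tcegr vvvkq uqm xsxc rnqg qdt
Hunk 4: at line 3 remove [uqm,xsxc] add [djult,dmtk,lujf] -> 9 lines: aql utlt tcegr vvvkq djult dmtk lujf rnqg qdt
Hunk 5: at line 5 remove [dmtk,lujf,rnqg] add [bxiuj,flil] -> 8 lines: aql utlt tcegr vvvkq djult bxiuj flil qdt
Hunk 6: at line 1 remove [tcegr,vvvkq,djult] add [whcp] -> 6 lines: aql utlt whcp bxiuj flil qdt
Hunk 7: at line 1 remove [whcp] add [ujax,uton] -> 7 lines: aql utlt ujax uton bxiuj flil qdt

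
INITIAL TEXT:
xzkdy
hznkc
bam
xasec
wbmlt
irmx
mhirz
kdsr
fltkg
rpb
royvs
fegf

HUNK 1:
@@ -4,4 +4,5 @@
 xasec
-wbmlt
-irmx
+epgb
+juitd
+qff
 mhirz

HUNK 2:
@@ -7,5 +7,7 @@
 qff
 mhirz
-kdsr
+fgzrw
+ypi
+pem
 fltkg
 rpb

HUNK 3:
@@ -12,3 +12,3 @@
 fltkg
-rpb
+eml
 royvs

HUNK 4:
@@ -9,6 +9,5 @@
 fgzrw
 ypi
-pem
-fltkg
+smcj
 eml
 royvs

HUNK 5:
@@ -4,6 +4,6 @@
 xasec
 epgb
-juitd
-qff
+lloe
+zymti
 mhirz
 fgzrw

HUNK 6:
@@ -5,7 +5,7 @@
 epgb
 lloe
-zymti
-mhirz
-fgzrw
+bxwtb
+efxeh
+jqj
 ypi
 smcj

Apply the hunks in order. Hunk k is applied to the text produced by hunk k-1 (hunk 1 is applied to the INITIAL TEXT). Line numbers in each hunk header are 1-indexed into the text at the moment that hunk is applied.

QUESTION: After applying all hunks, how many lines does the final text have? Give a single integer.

Hunk 1: at line 4 remove [wbmlt,irmx] add [epgb,juitd,qff] -> 13 lines: xzkdy hznkc bam xasec epgb juitd qff mhirz kdsr fltkg rpb royvs fegf
Hunk 2: at line 7 remove [kdsr] add [fgzrw,ypi,pem] -> 15 lines: xzkdy hznkc bam xasec epgb juitd qff mhirz fgzrw ypi pem fltkg rpb royvs fegf
Hunk 3: at line 12 remove [rpb] add [eml] -> 15 lines: xzkdy hznkc bam xasec epgb juitd qff mhirz fgzrw ypi pem fltkg eml royvs fegf
Hunk 4: at line 9 remove [pem,fltkg] add [smcj] -> 14 lines: xzkdy hznkc bam xasec epgb juitd qff mhirz fgzrw ypi smcj eml royvs fegf
Hunk 5: at line 4 remove [juitd,qff] add [lloe,zymti] -> 14 lines: xzkdy hznkc bam xasec epgb lloe zymti mhirz fgzrw ypi smcj eml royvs fegf
Hunk 6: at line 5 remove [zymti,mhirz,fgzrw] add [bxwtb,efxeh,jqj] -> 14 lines: xzkdy hznkc bam xasec epgb lloe bxwtb efxeh jqj ypi smcj eml royvs fegf
Final line count: 14

Answer: 14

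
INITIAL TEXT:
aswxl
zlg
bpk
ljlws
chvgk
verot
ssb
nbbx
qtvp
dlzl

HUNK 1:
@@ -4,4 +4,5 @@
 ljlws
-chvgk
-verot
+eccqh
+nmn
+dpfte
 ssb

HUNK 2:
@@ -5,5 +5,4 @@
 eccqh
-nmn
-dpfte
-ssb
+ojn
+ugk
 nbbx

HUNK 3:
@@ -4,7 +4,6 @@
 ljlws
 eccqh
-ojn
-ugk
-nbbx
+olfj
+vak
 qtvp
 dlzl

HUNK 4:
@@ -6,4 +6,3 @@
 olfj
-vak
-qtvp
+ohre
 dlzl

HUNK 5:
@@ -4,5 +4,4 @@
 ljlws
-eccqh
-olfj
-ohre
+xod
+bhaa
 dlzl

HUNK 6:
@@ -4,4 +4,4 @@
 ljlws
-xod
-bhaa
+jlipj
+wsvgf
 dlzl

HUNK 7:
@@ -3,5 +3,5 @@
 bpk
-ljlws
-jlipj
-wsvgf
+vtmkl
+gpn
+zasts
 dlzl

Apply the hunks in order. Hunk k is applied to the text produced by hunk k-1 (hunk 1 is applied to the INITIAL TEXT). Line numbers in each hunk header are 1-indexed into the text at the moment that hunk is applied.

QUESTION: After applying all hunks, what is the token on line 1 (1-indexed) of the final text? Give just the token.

Answer: aswxl

Derivation:
Hunk 1: at line 4 remove [chvgk,verot] add [eccqh,nmn,dpfte] -> 11 lines: aswxl zlg bpk ljlws eccqh nmn dpfte ssb nbbx qtvp dlzl
Hunk 2: at line 5 remove [nmn,dpfte,ssb] add [ojn,ugk] -> 10 lines: aswxl zlg bpk ljlws eccqh ojn ugk nbbx qtvp dlzl
Hunk 3: at line 4 remove [ojn,ugk,nbbx] add [olfj,vak] -> 9 lines: aswxl zlg bpk ljlws eccqh olfj vak qtvp dlzl
Hunk 4: at line 6 remove [vak,qtvp] add [ohre] -> 8 lines: aswxl zlg bpk ljlws eccqh olfj ohre dlzl
Hunk 5: at line 4 remove [eccqh,olfj,ohre] add [xod,bhaa] -> 7 lines: aswxl zlg bpk ljlws xod bhaa dlzl
Hunk 6: at line 4 remove [xod,bhaa] add [jlipj,wsvgf] -> 7 lines: aswxl zlg bpk ljlws jlipj wsvgf dlzl
Hunk 7: at line 3 remove [ljlws,jlipj,wsvgf] add [vtmkl,gpn,zasts] -> 7 lines: aswxl zlg bpk vtmkl gpn zasts dlzl
Final line 1: aswxl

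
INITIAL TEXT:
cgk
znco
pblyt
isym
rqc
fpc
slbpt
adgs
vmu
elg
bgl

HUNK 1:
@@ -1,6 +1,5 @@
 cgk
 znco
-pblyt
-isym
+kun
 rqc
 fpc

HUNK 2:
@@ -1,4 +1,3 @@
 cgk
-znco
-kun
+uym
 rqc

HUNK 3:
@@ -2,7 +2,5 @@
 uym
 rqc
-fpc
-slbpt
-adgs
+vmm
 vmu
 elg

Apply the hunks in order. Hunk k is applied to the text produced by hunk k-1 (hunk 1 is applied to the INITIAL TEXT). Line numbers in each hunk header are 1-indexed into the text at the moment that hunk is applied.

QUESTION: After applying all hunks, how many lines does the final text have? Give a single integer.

Answer: 7

Derivation:
Hunk 1: at line 1 remove [pblyt,isym] add [kun] -> 10 lines: cgk znco kun rqc fpc slbpt adgs vmu elg bgl
Hunk 2: at line 1 remove [znco,kun] add [uym] -> 9 lines: cgk uym rqc fpc slbpt adgs vmu elg bgl
Hunk 3: at line 2 remove [fpc,slbpt,adgs] add [vmm] -> 7 lines: cgk uym rqc vmm vmu elg bgl
Final line count: 7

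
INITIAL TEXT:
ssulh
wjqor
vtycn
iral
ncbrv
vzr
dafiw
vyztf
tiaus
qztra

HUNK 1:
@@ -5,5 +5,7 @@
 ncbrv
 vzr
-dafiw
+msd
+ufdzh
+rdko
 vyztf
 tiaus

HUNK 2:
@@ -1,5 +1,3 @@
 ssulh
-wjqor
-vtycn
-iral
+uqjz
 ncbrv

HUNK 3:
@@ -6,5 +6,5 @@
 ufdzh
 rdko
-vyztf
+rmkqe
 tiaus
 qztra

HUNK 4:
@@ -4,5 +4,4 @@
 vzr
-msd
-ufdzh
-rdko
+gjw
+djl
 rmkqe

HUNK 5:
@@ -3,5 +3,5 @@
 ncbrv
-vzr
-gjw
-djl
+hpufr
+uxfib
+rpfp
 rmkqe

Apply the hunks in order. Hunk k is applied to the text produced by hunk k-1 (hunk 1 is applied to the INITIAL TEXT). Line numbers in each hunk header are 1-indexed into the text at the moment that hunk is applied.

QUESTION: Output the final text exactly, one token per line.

Answer: ssulh
uqjz
ncbrv
hpufr
uxfib
rpfp
rmkqe
tiaus
qztra

Derivation:
Hunk 1: at line 5 remove [dafiw] add [msd,ufdzh,rdko] -> 12 lines: ssulh wjqor vtycn iral ncbrv vzr msd ufdzh rdko vyztf tiaus qztra
Hunk 2: at line 1 remove [wjqor,vtycn,iral] add [uqjz] -> 10 lines: ssulh uqjz ncbrv vzr msd ufdzh rdko vyztf tiaus qztra
Hunk 3: at line 6 remove [vyztf] add [rmkqe] -> 10 lines: ssulh uqjz ncbrv vzr msd ufdzh rdko rmkqe tiaus qztra
Hunk 4: at line 4 remove [msd,ufdzh,rdko] add [gjw,djl] -> 9 lines: ssulh uqjz ncbrv vzr gjw djl rmkqe tiaus qztra
Hunk 5: at line 3 remove [vzr,gjw,djl] add [hpufr,uxfib,rpfp] -> 9 lines: ssulh uqjz ncbrv hpufr uxfib rpfp rmkqe tiaus qztra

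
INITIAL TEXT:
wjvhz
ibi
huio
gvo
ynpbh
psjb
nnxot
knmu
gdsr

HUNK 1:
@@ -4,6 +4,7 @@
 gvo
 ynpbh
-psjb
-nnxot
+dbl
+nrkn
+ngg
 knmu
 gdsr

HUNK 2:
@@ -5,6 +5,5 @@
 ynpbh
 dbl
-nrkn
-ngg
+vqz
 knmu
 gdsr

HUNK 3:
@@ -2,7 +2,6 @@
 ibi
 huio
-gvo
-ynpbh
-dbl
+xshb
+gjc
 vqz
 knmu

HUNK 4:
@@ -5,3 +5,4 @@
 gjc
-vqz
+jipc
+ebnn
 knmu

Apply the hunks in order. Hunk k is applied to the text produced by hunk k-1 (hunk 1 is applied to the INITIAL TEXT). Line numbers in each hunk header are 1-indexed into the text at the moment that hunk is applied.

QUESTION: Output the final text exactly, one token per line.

Answer: wjvhz
ibi
huio
xshb
gjc
jipc
ebnn
knmu
gdsr

Derivation:
Hunk 1: at line 4 remove [psjb,nnxot] add [dbl,nrkn,ngg] -> 10 lines: wjvhz ibi huio gvo ynpbh dbl nrkn ngg knmu gdsr
Hunk 2: at line 5 remove [nrkn,ngg] add [vqz] -> 9 lines: wjvhz ibi huio gvo ynpbh dbl vqz knmu gdsr
Hunk 3: at line 2 remove [gvo,ynpbh,dbl] add [xshb,gjc] -> 8 lines: wjvhz ibi huio xshb gjc vqz knmu gdsr
Hunk 4: at line 5 remove [vqz] add [jipc,ebnn] -> 9 lines: wjvhz ibi huio xshb gjc jipc ebnn knmu gdsr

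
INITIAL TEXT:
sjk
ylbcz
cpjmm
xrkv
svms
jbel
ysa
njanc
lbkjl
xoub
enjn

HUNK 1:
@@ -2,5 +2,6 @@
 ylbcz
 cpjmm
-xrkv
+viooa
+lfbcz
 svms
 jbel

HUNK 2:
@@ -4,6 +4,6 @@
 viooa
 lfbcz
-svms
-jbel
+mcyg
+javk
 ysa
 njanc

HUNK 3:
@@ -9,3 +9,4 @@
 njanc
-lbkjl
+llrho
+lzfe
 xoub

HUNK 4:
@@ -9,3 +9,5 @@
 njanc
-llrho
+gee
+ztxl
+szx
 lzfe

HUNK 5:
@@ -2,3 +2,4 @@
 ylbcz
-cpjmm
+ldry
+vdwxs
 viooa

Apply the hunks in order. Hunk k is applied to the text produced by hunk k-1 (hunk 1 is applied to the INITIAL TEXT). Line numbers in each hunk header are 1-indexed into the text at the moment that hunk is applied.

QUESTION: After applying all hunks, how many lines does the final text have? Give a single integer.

Hunk 1: at line 2 remove [xrkv] add [viooa,lfbcz] -> 12 lines: sjk ylbcz cpjmm viooa lfbcz svms jbel ysa njanc lbkjl xoub enjn
Hunk 2: at line 4 remove [svms,jbel] add [mcyg,javk] -> 12 lines: sjk ylbcz cpjmm viooa lfbcz mcyg javk ysa njanc lbkjl xoub enjn
Hunk 3: at line 9 remove [lbkjl] add [llrho,lzfe] -> 13 lines: sjk ylbcz cpjmm viooa lfbcz mcyg javk ysa njanc llrho lzfe xoub enjn
Hunk 4: at line 9 remove [llrho] add [gee,ztxl,szx] -> 15 lines: sjk ylbcz cpjmm viooa lfbcz mcyg javk ysa njanc gee ztxl szx lzfe xoub enjn
Hunk 5: at line 2 remove [cpjmm] add [ldry,vdwxs] -> 16 lines: sjk ylbcz ldry vdwxs viooa lfbcz mcyg javk ysa njanc gee ztxl szx lzfe xoub enjn
Final line count: 16

Answer: 16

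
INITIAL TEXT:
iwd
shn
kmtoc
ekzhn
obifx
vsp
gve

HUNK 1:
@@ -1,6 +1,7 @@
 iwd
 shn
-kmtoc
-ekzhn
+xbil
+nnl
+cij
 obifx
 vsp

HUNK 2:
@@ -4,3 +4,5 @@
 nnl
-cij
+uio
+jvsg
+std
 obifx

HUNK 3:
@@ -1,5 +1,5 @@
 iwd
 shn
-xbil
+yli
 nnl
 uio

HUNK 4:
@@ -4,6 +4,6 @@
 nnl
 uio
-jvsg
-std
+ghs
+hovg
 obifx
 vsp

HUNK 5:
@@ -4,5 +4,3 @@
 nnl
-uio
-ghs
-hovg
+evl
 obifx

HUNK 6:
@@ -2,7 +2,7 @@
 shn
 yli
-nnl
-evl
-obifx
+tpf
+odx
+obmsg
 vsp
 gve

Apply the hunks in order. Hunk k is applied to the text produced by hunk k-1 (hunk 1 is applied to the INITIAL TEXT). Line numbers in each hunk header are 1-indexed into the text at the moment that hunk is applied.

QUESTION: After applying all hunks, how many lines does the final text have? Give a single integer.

Hunk 1: at line 1 remove [kmtoc,ekzhn] add [xbil,nnl,cij] -> 8 lines: iwd shn xbil nnl cij obifx vsp gve
Hunk 2: at line 4 remove [cij] add [uio,jvsg,std] -> 10 lines: iwd shn xbil nnl uio jvsg std obifx vsp gve
Hunk 3: at line 1 remove [xbil] add [yli] -> 10 lines: iwd shn yli nnl uio jvsg std obifx vsp gve
Hunk 4: at line 4 remove [jvsg,std] add [ghs,hovg] -> 10 lines: iwd shn yli nnl uio ghs hovg obifx vsp gve
Hunk 5: at line 4 remove [uio,ghs,hovg] add [evl] -> 8 lines: iwd shn yli nnl evl obifx vsp gve
Hunk 6: at line 2 remove [nnl,evl,obifx] add [tpf,odx,obmsg] -> 8 lines: iwd shn yli tpf odx obmsg vsp gve
Final line count: 8

Answer: 8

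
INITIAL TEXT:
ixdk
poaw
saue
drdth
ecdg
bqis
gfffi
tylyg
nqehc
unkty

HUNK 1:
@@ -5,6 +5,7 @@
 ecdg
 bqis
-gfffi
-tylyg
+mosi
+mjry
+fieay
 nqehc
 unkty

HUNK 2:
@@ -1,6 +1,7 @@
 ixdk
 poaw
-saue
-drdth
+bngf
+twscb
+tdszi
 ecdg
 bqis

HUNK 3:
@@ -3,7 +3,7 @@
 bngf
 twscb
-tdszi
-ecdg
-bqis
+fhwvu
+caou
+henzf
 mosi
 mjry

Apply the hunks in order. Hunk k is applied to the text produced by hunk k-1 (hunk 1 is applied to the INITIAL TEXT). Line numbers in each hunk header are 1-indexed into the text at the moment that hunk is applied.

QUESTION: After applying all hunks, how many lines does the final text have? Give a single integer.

Answer: 12

Derivation:
Hunk 1: at line 5 remove [gfffi,tylyg] add [mosi,mjry,fieay] -> 11 lines: ixdk poaw saue drdth ecdg bqis mosi mjry fieay nqehc unkty
Hunk 2: at line 1 remove [saue,drdth] add [bngf,twscb,tdszi] -> 12 lines: ixdk poaw bngf twscb tdszi ecdg bqis mosi mjry fieay nqehc unkty
Hunk 3: at line 3 remove [tdszi,ecdg,bqis] add [fhwvu,caou,henzf] -> 12 lines: ixdk poaw bngf twscb fhwvu caou henzf mosi mjry fieay nqehc unkty
Final line count: 12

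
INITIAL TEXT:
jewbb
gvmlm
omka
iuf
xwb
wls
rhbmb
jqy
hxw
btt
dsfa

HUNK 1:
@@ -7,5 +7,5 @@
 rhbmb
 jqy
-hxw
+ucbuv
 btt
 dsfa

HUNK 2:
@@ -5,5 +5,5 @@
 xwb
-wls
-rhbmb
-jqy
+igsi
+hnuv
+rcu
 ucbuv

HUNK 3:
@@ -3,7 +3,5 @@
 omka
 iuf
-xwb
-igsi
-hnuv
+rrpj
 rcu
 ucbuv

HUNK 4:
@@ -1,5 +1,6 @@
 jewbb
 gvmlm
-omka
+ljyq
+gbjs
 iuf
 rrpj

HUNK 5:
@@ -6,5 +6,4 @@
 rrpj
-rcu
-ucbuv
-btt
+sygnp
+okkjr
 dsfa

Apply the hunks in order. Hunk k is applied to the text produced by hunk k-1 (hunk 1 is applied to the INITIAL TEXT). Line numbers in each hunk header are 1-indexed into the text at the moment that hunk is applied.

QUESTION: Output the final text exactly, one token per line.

Hunk 1: at line 7 remove [hxw] add [ucbuv] -> 11 lines: jewbb gvmlm omka iuf xwb wls rhbmb jqy ucbuv btt dsfa
Hunk 2: at line 5 remove [wls,rhbmb,jqy] add [igsi,hnuv,rcu] -> 11 lines: jewbb gvmlm omka iuf xwb igsi hnuv rcu ucbuv btt dsfa
Hunk 3: at line 3 remove [xwb,igsi,hnuv] add [rrpj] -> 9 lines: jewbb gvmlm omka iuf rrpj rcu ucbuv btt dsfa
Hunk 4: at line 1 remove [omka] add [ljyq,gbjs] -> 10 lines: jewbb gvmlm ljyq gbjs iuf rrpj rcu ucbuv btt dsfa
Hunk 5: at line 6 remove [rcu,ucbuv,btt] add [sygnp,okkjr] -> 9 lines: jewbb gvmlm ljyq gbjs iuf rrpj sygnp okkjr dsfa

Answer: jewbb
gvmlm
ljyq
gbjs
iuf
rrpj
sygnp
okkjr
dsfa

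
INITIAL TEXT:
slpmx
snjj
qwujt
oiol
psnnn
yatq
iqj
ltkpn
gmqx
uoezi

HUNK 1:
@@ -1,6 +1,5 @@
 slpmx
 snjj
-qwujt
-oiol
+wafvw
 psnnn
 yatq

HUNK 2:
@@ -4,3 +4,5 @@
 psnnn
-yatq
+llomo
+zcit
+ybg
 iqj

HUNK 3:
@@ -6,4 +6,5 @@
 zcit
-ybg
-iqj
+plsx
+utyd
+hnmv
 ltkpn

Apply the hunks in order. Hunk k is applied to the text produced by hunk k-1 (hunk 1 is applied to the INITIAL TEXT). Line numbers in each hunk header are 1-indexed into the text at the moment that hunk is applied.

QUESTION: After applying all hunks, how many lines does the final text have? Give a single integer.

Hunk 1: at line 1 remove [qwujt,oiol] add [wafvw] -> 9 lines: slpmx snjj wafvw psnnn yatq iqj ltkpn gmqx uoezi
Hunk 2: at line 4 remove [yatq] add [llomo,zcit,ybg] -> 11 lines: slpmx snjj wafvw psnnn llomo zcit ybg iqj ltkpn gmqx uoezi
Hunk 3: at line 6 remove [ybg,iqj] add [plsx,utyd,hnmv] -> 12 lines: slpmx snjj wafvw psnnn llomo zcit plsx utyd hnmv ltkpn gmqx uoezi
Final line count: 12

Answer: 12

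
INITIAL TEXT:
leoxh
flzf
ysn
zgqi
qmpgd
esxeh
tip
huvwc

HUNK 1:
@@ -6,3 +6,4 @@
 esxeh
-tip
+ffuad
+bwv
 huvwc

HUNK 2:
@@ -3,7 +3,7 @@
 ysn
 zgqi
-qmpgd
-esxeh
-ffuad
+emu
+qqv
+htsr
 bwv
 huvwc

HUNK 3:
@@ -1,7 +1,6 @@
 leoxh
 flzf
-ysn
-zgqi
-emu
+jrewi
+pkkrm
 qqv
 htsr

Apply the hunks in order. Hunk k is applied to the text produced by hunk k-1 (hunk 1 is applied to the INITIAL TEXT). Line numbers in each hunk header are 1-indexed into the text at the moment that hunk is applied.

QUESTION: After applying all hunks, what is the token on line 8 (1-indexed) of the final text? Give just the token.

Answer: huvwc

Derivation:
Hunk 1: at line 6 remove [tip] add [ffuad,bwv] -> 9 lines: leoxh flzf ysn zgqi qmpgd esxeh ffuad bwv huvwc
Hunk 2: at line 3 remove [qmpgd,esxeh,ffuad] add [emu,qqv,htsr] -> 9 lines: leoxh flzf ysn zgqi emu qqv htsr bwv huvwc
Hunk 3: at line 1 remove [ysn,zgqi,emu] add [jrewi,pkkrm] -> 8 lines: leoxh flzf jrewi pkkrm qqv htsr bwv huvwc
Final line 8: huvwc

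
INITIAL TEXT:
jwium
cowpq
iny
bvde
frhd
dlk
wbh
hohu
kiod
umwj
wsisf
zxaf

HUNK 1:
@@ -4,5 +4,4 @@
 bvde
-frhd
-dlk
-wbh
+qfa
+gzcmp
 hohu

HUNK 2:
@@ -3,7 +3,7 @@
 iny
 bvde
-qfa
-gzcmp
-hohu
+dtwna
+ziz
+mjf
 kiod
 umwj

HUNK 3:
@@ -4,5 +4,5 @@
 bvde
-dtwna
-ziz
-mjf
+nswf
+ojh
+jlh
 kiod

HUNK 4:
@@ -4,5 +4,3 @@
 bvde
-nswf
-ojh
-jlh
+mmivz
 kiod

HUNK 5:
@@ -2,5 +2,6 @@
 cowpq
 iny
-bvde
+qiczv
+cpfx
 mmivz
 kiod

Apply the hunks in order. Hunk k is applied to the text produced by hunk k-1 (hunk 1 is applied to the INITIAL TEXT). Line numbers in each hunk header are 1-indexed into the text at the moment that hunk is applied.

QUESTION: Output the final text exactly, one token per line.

Hunk 1: at line 4 remove [frhd,dlk,wbh] add [qfa,gzcmp] -> 11 lines: jwium cowpq iny bvde qfa gzcmp hohu kiod umwj wsisf zxaf
Hunk 2: at line 3 remove [qfa,gzcmp,hohu] add [dtwna,ziz,mjf] -> 11 lines: jwium cowpq iny bvde dtwna ziz mjf kiod umwj wsisf zxaf
Hunk 3: at line 4 remove [dtwna,ziz,mjf] add [nswf,ojh,jlh] -> 11 lines: jwium cowpq iny bvde nswf ojh jlh kiod umwj wsisf zxaf
Hunk 4: at line 4 remove [nswf,ojh,jlh] add [mmivz] -> 9 lines: jwium cowpq iny bvde mmivz kiod umwj wsisf zxaf
Hunk 5: at line 2 remove [bvde] add [qiczv,cpfx] -> 10 lines: jwium cowpq iny qiczv cpfx mmivz kiod umwj wsisf zxaf

Answer: jwium
cowpq
iny
qiczv
cpfx
mmivz
kiod
umwj
wsisf
zxaf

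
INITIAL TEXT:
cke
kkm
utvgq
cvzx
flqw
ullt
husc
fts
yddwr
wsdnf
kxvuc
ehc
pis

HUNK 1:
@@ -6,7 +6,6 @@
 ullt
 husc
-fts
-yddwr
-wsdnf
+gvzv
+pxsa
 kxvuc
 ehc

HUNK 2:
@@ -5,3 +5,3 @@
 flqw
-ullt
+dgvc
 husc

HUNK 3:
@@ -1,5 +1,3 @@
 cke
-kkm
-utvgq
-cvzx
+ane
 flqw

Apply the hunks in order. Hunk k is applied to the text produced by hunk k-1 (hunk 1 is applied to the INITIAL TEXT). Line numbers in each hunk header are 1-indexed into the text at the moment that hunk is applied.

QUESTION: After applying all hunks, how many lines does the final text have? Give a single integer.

Hunk 1: at line 6 remove [fts,yddwr,wsdnf] add [gvzv,pxsa] -> 12 lines: cke kkm utvgq cvzx flqw ullt husc gvzv pxsa kxvuc ehc pis
Hunk 2: at line 5 remove [ullt] add [dgvc] -> 12 lines: cke kkm utvgq cvzx flqw dgvc husc gvzv pxsa kxvuc ehc pis
Hunk 3: at line 1 remove [kkm,utvgq,cvzx] add [ane] -> 10 lines: cke ane flqw dgvc husc gvzv pxsa kxvuc ehc pis
Final line count: 10

Answer: 10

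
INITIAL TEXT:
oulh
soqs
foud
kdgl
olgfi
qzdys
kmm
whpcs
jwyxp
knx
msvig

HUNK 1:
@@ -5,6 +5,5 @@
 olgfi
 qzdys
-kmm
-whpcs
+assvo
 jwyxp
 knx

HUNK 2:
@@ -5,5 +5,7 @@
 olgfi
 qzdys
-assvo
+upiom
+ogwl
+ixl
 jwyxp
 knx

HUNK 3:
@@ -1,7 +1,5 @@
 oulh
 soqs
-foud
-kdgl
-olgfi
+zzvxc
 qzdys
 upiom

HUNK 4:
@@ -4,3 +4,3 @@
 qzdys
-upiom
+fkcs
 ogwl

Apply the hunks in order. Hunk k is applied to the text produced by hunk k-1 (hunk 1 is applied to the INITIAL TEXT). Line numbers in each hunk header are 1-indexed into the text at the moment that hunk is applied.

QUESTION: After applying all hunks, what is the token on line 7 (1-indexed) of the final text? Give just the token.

Hunk 1: at line 5 remove [kmm,whpcs] add [assvo] -> 10 lines: oulh soqs foud kdgl olgfi qzdys assvo jwyxp knx msvig
Hunk 2: at line 5 remove [assvo] add [upiom,ogwl,ixl] -> 12 lines: oulh soqs foud kdgl olgfi qzdys upiom ogwl ixl jwyxp knx msvig
Hunk 3: at line 1 remove [foud,kdgl,olgfi] add [zzvxc] -> 10 lines: oulh soqs zzvxc qzdys upiom ogwl ixl jwyxp knx msvig
Hunk 4: at line 4 remove [upiom] add [fkcs] -> 10 lines: oulh soqs zzvxc qzdys fkcs ogwl ixl jwyxp knx msvig
Final line 7: ixl

Answer: ixl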